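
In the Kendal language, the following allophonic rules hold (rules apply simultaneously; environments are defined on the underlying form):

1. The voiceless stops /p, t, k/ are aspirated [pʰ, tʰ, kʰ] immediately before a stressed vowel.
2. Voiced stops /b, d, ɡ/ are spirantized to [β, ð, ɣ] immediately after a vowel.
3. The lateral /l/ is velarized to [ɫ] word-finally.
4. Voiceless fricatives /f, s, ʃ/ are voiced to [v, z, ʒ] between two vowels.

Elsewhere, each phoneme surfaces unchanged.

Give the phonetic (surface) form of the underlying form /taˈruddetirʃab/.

/t/ (word-initial) is in the target of rule 1 but the environment (immediately before a stressed vowel) is not met → [t].
/a/ (between /t/ and /r/) is unaffected → [a].
/r/ (between /a/ and /u/): no rule targets it → [r].
/u/ — not in any rule's target class → [u].
/d/ meets the environment for rule 2 (immediately after a vowel) → [ð].
/d/ (between /d/ and /e/) is in the target of rule 2 but the environment (immediately after a vowel) is not met → [d].
/e/ — not in any rule's target class → [e].
/t/ (between /e/ and /i/) is in the target of rule 1 but the environment (immediately before a stressed vowel) is not met → [t].
/i/ (between /t/ and /r/) is unaffected → [i].
/r/ (between /i/ and /ʃ/) is unaffected → [r].
/ʃ/ (between /r/ and /a/) fails the environment for rule 4, so it stays [ʃ].
/a/ — not in any rule's target class → [a].
Rule 2 applies to /b/ (word-final: immediately after a vowel) → [β].

[taˈruðdetirʃaβ]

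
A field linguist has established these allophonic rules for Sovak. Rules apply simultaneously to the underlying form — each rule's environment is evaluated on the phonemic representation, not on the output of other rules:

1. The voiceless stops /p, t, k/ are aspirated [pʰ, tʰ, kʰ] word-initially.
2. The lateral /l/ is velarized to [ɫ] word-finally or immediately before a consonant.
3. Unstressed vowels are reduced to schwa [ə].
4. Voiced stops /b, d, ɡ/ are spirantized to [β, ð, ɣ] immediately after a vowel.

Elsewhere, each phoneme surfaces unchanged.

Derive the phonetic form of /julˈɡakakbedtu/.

[jəɫˈɡakəkbəðtə]

/u/ — between /j/ and /l/, in an unstressed syllable — surfaces as [ə] (rule 3).
/l/ (between /u/ and /ɡ/): word-finally or immediately before a consonant, so rule 2 applies → [ɫ].
/ɡ/ (between /l/ and /a/): rule 4 targets it, but not immediately after a vowel → unchanged [ɡ].
/a/ — between /ɡ/ and /k/; rule 3 does not apply here → [a].
/k/ — between /a/ and /a/; rule 1 does not apply here → [k].
/a/ (between /k/ and /k/): in an unstressed syllable, so rule 3 applies → [ə].
/k/ (between /a/ and /b/) is in the target of rule 1 but the environment (word-initially) is not met → [k].
/b/ (between /k/ and /e/) is in the target of rule 4 but the environment (immediately after a vowel) is not met → [b].
/e/ (between /b/ and /d/) occurs in an unstressed syllable → [ə] by rule 3.
/d/ meets the environment for rule 4 (immediately after a vowel) → [ð].
/t/ (between /d/ and /u/) fails the environment for rule 1, so it stays [t].
/u/ meets the environment for rule 3 (in an unstressed syllable) → [ə].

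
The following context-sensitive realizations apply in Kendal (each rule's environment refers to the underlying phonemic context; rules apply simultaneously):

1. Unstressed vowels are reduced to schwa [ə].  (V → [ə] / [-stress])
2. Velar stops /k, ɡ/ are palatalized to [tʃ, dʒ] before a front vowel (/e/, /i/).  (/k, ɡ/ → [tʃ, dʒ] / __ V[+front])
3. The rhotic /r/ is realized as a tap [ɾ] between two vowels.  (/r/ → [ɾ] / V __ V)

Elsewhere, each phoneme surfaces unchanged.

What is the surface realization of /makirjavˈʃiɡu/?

[mətʃərjəvˈʃiɡə]

/m/ — not in any rule's target class → [m].
/a/ (between /m/ and /k/) occurs in an unstressed syllable → [ə] by rule 1.
/k/ (between /a/ and /i/): before a front vowel, so rule 2 applies → [tʃ].
/i/ meets the environment for rule 1 (in an unstressed syllable) → [ə].
/r/ (between /i/ and /j/) fails the environment for rule 3, so it stays [r].
/j/ stays [j].
/a/ meets the environment for rule 1 (in an unstressed syllable) → [ə].
/v/ — not in any rule's target class → [v].
/ʃ/ (between /v/ and /i/) is unaffected → [ʃ].
/i/ (between /ʃ/ and /ɡ/) fails the environment for rule 1, so it stays [i].
/ɡ/ — between /i/ and /u/; rule 2 does not apply here → [ɡ].
/u/ (word-final) occurs in an unstressed syllable → [ə] by rule 1.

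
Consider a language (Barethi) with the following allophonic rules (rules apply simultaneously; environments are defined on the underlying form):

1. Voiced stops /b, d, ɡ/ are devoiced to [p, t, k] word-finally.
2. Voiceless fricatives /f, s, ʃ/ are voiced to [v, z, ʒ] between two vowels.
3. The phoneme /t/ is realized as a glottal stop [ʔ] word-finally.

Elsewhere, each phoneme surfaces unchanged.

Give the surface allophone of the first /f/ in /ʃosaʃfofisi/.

[f]

/f/ — between /ʃ/ and /o/; rule 2 does not apply here → [f].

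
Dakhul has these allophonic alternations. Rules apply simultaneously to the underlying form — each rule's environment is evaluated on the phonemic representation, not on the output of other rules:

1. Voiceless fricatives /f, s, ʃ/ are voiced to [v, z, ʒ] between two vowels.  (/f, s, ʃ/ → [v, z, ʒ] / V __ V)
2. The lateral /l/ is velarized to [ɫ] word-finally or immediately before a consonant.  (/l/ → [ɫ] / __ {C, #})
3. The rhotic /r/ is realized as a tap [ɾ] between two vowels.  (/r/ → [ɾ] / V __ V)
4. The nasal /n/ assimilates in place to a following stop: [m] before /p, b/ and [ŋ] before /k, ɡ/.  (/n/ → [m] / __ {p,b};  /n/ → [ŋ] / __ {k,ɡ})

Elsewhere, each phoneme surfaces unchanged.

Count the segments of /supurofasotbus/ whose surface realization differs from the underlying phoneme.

Segments that undergo a rule: /r/ → [ɾ] (rule 3); /f/ → [v] (rule 1); /s/ → [z] (rule 1).
All other segments surface unchanged.

3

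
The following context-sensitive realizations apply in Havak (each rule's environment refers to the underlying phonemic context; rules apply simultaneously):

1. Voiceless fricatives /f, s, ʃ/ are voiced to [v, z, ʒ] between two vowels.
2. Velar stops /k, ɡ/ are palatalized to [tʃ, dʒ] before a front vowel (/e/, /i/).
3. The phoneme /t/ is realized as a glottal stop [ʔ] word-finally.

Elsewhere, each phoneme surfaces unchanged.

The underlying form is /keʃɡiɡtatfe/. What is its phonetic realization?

/k/ (word-initial): before a front vowel, so rule 2 applies → [tʃ].
/ʃ/ — between /e/ and /ɡ/; rule 1 does not apply here → [ʃ].
/ɡ/ (between /ʃ/ and /i/) occurs before a front vowel → [dʒ] by rule 2.
/ɡ/ (between /i/ and /t/): rule 2 targets it, but not before a front vowel → unchanged [ɡ].
/t/ (between /ɡ/ and /a/) fails the environment for rule 3, so it stays [t].
/t/ (between /a/ and /f/): rule 3 targets it, but not word-finally → unchanged [t].
/f/ (between /t/ and /e/) is in the target of rule 1 but the environment (between two vowels) is not met → [f].

[tʃeʃdʒiɡtatfe]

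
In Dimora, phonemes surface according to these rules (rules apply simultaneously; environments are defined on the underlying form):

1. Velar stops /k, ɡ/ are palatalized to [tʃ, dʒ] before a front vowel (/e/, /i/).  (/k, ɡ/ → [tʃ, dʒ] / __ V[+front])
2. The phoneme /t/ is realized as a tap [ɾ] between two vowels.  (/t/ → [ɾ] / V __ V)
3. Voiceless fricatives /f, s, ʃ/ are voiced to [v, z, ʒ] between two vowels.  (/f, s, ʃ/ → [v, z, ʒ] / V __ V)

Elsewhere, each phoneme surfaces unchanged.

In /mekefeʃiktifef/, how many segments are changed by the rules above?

4

Segments that undergo a rule: /k/ → [tʃ] (rule 1); /f/ → [v] (rule 3); /ʃ/ → [ʒ] (rule 3); /f/ → [v] (rule 3).
All other segments surface unchanged.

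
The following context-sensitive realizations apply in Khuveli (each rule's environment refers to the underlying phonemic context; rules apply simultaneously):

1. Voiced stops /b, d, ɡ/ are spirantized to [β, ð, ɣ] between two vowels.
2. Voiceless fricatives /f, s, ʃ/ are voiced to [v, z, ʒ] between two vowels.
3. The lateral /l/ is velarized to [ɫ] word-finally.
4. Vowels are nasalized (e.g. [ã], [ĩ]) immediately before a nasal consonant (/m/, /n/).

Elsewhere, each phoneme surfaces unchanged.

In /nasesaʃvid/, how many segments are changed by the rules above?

Segments that undergo a rule: /s/ → [z] (rule 2); /s/ → [z] (rule 2).
All other segments surface unchanged.

2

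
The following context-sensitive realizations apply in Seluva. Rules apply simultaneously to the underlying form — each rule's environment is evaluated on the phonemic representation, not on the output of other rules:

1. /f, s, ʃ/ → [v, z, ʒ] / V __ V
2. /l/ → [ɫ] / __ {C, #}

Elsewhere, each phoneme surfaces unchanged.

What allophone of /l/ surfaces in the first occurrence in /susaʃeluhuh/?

[l]

/l/ (between /e/ and /u/) fails the environment for rule 2, so it stays [l].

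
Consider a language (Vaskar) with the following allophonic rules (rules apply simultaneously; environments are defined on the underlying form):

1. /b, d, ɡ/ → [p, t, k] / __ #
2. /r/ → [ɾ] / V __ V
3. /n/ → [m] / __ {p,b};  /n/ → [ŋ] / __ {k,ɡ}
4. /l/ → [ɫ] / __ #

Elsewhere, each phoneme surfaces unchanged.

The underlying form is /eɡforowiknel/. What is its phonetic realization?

/e/ (word-initial): no rule targets it → [e].
/ɡ/ (between /e/ and /f/) fails the environment for rule 1, so it stays [ɡ].
/f/ — not in any rule's target class → [f].
/o/ — not in any rule's target class → [o].
Rule 2 applies to /r/ (between /o/ and /o/: between two vowels) → [ɾ].
/o/ stays [o].
/w/ (between /o/ and /i/) is unaffected → [w].
/i/ stays [i].
/k/ (between /i/ and /n/): no rule targets it → [k].
/n/ (between /k/ and /e/) fails the environment for rule 3, so it stays [n].
/e/ (between /n/ and /l/) is unaffected → [e].
/l/ meets the environment for rule 4 (word-finally) → [ɫ].

[eɡfoɾowikneɫ]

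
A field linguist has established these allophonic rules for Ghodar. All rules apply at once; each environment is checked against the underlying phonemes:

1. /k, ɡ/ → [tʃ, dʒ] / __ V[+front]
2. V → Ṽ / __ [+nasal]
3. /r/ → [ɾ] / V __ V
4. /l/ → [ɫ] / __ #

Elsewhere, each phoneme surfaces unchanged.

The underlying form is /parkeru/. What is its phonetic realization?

[partʃeɾu]

/p/ (word-initial) is unaffected → [p].
/a/ (between /p/ and /r/) fails the environment for rule 2, so it stays [a].
/r/ — between /a/ and /k/; rule 3 does not apply here → [r].
Rule 1 applies to /k/ (between /r/ and /e/: before a front vowel) → [tʃ].
/e/ (between /k/ and /r/) fails the environment for rule 2, so it stays [e].
/r/ meets the environment for rule 3 (between two vowels) → [ɾ].
/u/ (word-final): rule 2 targets it, but not before a nasal consonant → unchanged [u].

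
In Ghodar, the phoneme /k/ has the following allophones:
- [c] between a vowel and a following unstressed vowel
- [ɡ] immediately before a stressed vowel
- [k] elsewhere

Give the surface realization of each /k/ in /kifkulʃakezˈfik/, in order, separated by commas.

[k], [k], [c], [k]

Occurrence 1 (position 1): no conditioning environment matches → elsewhere allophone [k].
Occurrence 2 (position 4): no conditioning environment matches → elsewhere allophone [k].
Occurrence 3 (position 9): between a vowel and a following unstressed vowel → [c].
Occurrence 4 (position 14): no conditioning environment matches → elsewhere allophone [k].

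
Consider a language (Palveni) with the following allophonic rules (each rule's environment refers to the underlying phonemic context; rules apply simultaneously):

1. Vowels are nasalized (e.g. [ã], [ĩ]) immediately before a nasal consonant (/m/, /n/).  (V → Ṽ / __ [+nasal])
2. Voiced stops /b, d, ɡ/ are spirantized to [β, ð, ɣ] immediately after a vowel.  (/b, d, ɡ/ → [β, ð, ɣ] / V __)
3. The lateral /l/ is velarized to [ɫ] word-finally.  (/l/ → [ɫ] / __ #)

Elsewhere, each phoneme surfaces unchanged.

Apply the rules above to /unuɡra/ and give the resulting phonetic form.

/u/ (word-initial): before a nasal consonant, so rule 1 applies → [ũ].
/u/ (between /n/ and /ɡ/) is in the target of rule 1 but the environment (before a nasal consonant) is not met → [u].
/ɡ/ meets the environment for rule 2 (immediately after a vowel) → [ɣ].
/a/ (word-final) fails the environment for rule 1, so it stays [a].

[ũnuɣra]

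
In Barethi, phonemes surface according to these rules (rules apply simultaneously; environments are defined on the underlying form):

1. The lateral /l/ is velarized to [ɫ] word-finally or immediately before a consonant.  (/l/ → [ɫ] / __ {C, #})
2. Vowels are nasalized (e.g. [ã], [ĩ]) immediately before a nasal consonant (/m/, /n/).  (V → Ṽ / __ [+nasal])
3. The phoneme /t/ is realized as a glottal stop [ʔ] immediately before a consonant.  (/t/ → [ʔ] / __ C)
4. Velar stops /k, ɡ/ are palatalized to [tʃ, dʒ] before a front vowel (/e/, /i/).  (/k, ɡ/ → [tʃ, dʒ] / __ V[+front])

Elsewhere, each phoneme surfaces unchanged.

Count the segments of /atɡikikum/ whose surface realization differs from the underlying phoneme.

Segments that undergo a rule: /t/ → [ʔ] (rule 3); /ɡ/ → [dʒ] (rule 4); /k/ → [tʃ] (rule 4); /u/ → [ũ] (rule 2).
All other segments surface unchanged.

4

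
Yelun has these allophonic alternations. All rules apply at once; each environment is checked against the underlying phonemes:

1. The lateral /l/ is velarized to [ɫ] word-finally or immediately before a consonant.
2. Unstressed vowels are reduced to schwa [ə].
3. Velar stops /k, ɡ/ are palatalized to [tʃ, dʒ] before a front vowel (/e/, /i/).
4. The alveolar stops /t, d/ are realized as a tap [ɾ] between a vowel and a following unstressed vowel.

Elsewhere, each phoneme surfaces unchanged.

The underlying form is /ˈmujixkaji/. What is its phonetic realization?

[ˈmujəxkəjə]

/m/ (word-initial): no rule targets it → [m].
/u/ — between /m/ and /j/; rule 2 does not apply here → [u].
/j/ (between /u/ and /i/): no rule targets it → [j].
/i/ (between /j/ and /x/): in an unstressed syllable, so rule 2 applies → [ə].
/x/ stays [x].
/k/ (between /x/ and /a/): rule 3 targets it, but not before a front vowel → unchanged [k].
/a/ meets the environment for rule 2 (in an unstressed syllable) → [ə].
/j/ (between /a/ and /i/) is unaffected → [j].
/i/ (word-final) occurs in an unstressed syllable → [ə] by rule 2.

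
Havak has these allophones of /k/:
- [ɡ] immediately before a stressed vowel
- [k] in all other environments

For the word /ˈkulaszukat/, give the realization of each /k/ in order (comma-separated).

Occurrence 1 (position 1): immediately before a stressed vowel → [ɡ].
Occurrence 2 (position 8): no conditioning environment matches → elsewhere allophone [k].

[ɡ], [k]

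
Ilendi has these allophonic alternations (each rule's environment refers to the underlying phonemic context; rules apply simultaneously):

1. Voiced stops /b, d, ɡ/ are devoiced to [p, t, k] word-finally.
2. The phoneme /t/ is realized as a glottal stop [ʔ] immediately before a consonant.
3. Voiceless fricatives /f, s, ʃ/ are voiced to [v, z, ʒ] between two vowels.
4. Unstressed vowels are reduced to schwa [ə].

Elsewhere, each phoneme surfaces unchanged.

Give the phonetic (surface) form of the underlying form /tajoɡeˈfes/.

[təjəɡəˈves]

/t/ (word-initial) is in the target of rule 2 but the environment (immediately before a consonant) is not met → [t].
/a/ (between /t/ and /j/): in an unstressed syllable, so rule 4 applies → [ə].
/j/ stays [j].
/o/ (between /j/ and /ɡ/) occurs in an unstressed syllable → [ə] by rule 4.
/ɡ/ — between /o/ and /e/; rule 1 does not apply here → [ɡ].
/e/ (between /ɡ/ and /f/): in an unstressed syllable, so rule 4 applies → [ə].
/f/ — between /e/ and /e/, between two vowels — surfaces as [v] (rule 3).
/e/ (between /f/ and /s/) is in the target of rule 4 but the environment (in an unstressed syllable) is not met → [e].
/s/ (word-final) fails the environment for rule 3, so it stays [s].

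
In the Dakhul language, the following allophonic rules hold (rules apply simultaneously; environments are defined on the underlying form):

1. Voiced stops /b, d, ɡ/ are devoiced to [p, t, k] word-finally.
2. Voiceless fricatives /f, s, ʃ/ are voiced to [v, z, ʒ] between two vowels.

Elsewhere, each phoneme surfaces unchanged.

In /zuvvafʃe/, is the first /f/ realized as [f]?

/f/ (between /a/ and /ʃ/) fails the environment for rule 2, so it stays [f].
The actual realization is [f], which matches [f].

Yes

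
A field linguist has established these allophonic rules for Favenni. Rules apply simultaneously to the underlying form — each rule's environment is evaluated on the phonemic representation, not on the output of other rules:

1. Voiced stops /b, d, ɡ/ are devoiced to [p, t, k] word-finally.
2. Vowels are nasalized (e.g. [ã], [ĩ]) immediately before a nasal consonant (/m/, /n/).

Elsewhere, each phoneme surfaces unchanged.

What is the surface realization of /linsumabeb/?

[lĩnsũmabep]

/l/ (word-initial) is unaffected → [l].
Rule 2 applies to /i/ (between /l/ and /n/: before a nasal consonant) → [ĩ].
/n/ (between /i/ and /s/): no rule targets it → [n].
/s/ — not in any rule's target class → [s].
/u/ (between /s/ and /m/): before a nasal consonant, so rule 2 applies → [ũ].
/m/ (between /u/ and /a/): no rule targets it → [m].
/a/ (between /m/ and /b/) is in the target of rule 2 but the environment (before a nasal consonant) is not met → [a].
/b/ (between /a/ and /e/): rule 1 targets it, but not word-finally → unchanged [b].
/e/ (between /b/ and /b/) fails the environment for rule 2, so it stays [e].
/b/ — word-final, word-finally — surfaces as [p] (rule 1).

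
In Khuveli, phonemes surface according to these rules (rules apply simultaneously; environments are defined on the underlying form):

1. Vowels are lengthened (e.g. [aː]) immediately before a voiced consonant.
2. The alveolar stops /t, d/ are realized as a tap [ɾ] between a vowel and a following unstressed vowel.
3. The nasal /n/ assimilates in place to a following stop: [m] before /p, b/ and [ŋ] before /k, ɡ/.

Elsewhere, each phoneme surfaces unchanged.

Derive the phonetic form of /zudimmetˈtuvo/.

/z/ (word-initial): no rule targets it → [z].
/u/ meets the environment for rule 1 (before a voiced consonant) → [uː].
Rule 2 applies to /d/ (between /u/ and /i/: between a vowel and a following unstressed vowel) → [ɾ].
Rule 1 applies to /i/ (between /d/ and /m/: before a voiced consonant) → [iː].
/m/ (between /i/ and /m/) is unaffected → [m].
/m/ (between /m/ and /e/): no rule targets it → [m].
/e/ (between /m/ and /t/): rule 1 targets it, but not before a voiced consonant → unchanged [e].
/t/ (between /e/ and /t/): rule 2 targets it, but not between a vowel and a following unstressed vowel → unchanged [t].
/t/ (between /t/ and /u/) is in the target of rule 2 but the environment (between a vowel and a following unstressed vowel) is not met → [t].
/u/ (between /t/ and /v/) occurs before a voiced consonant → [uː] by rule 1.
/v/ stays [v].
/o/ (word-final): rule 1 targets it, but not before a voiced consonant → unchanged [o].

[zuːɾiːmmetˈtuːvo]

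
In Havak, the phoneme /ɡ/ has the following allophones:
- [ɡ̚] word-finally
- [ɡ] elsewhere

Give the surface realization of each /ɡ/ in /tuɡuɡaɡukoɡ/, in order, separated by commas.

[ɡ], [ɡ], [ɡ], [ɡ̚]

Occurrence 1 (position 3): no conditioning environment matches → elsewhere allophone [ɡ].
Occurrence 2 (position 5): no conditioning environment matches → elsewhere allophone [ɡ].
Occurrence 3 (position 7): no conditioning environment matches → elsewhere allophone [ɡ].
Occurrence 4 (position 11): word-finally → [ɡ̚].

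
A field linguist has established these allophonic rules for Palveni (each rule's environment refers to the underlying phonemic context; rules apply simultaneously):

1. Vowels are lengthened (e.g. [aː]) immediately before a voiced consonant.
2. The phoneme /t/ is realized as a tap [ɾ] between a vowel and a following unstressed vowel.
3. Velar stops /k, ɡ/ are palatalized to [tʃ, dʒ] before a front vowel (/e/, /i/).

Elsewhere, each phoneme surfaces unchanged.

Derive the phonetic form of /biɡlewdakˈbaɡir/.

/b/ stays [b].
Rule 1 applies to /i/ (between /b/ and /ɡ/: before a voiced consonant) → [iː].
/ɡ/ (between /i/ and /l/) fails the environment for rule 3, so it stays [ɡ].
/l/ (between /ɡ/ and /e/) is unaffected → [l].
/e/ — between /l/ and /w/, before a voiced consonant — surfaces as [eː] (rule 1).
/w/ (between /e/ and /d/): no rule targets it → [w].
/d/ (between /w/ and /a/) is unaffected → [d].
/a/ (between /d/ and /k/): rule 1 targets it, but not before a voiced consonant → unchanged [a].
/k/ (between /a/ and /b/) is in the target of rule 3 but the environment (before a front vowel) is not met → [k].
/b/ stays [b].
/a/ (between /b/ and /ɡ/): before a voiced consonant, so rule 1 applies → [aː].
/ɡ/ (between /a/ and /i/): before a front vowel, so rule 3 applies → [dʒ].
/i/ (between /ɡ/ and /r/): before a voiced consonant, so rule 1 applies → [iː].
/r/ (word-final) is unaffected → [r].

[biːɡleːwdakˈbaːdʒiːr]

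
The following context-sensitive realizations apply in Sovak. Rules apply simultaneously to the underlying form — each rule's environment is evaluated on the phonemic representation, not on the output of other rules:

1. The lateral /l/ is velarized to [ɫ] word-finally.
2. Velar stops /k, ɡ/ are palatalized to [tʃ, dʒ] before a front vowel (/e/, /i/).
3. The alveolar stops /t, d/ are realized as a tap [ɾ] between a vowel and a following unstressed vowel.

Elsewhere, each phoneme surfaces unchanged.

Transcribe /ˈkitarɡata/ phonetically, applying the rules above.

/k/ (word-initial): before a front vowel, so rule 2 applies → [tʃ].
/i/ (between /k/ and /t/) is unaffected → [i].
/t/ (between /i/ and /a/): between a vowel and a following unstressed vowel, so rule 3 applies → [ɾ].
/a/ (between /t/ and /r/) is unaffected → [a].
/r/ (between /a/ and /ɡ/): no rule targets it → [r].
/ɡ/ — between /r/ and /a/; rule 2 does not apply here → [ɡ].
/a/ stays [a].
/t/ (between /a/ and /a/): between a vowel and a following unstressed vowel, so rule 3 applies → [ɾ].
/a/ (word-final): no rule targets it → [a].

[ˈtʃiɾarɡaɾa]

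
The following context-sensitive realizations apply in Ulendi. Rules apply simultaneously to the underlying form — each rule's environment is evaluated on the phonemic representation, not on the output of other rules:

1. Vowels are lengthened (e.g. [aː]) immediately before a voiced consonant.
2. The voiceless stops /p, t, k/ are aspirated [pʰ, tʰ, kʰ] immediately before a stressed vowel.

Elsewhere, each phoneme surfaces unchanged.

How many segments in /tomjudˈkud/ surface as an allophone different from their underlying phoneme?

4

Segments that undergo a rule: /o/ → [oː] (rule 1); /u/ → [uː] (rule 1); /k/ → [kʰ] (rule 2); /u/ → [uː] (rule 1).
All other segments surface unchanged.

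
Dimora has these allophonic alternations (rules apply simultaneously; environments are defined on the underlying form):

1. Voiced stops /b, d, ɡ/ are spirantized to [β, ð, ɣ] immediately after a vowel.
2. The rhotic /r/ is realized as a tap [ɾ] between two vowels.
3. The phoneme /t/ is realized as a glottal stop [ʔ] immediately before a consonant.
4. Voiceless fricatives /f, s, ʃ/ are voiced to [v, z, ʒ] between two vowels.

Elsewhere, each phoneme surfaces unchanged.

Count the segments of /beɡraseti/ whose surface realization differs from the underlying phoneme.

Segments that undergo a rule: /ɡ/ → [ɣ] (rule 1); /s/ → [z] (rule 4).
All other segments surface unchanged.

2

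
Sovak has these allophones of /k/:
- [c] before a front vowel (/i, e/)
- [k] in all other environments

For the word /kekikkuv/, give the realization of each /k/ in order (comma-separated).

Occurrence 1 (position 1): before a front vowel (/i, e/) → [c].
Occurrence 2 (position 3): before a front vowel (/i, e/) → [c].
Occurrence 3 (position 5): no conditioning environment matches → elsewhere allophone [k].
Occurrence 4 (position 6): no conditioning environment matches → elsewhere allophone [k].

[c], [c], [k], [k]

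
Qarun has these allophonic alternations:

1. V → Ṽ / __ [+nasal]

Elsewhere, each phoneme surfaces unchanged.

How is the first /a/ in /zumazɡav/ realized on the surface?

/a/ (between /m/ and /z/) is in the target of rule 1 but the environment (before a nasal consonant) is not met → [a].

[a]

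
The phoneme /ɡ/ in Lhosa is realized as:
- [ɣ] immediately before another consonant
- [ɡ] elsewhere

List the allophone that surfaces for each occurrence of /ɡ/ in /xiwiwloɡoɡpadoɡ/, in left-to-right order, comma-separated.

Occurrence 1 (position 8): no conditioning environment matches → elsewhere allophone [ɡ].
Occurrence 2 (position 10): immediately before another consonant → [ɣ].
Occurrence 3 (position 15): no conditioning environment matches → elsewhere allophone [ɡ].

[ɡ], [ɣ], [ɡ]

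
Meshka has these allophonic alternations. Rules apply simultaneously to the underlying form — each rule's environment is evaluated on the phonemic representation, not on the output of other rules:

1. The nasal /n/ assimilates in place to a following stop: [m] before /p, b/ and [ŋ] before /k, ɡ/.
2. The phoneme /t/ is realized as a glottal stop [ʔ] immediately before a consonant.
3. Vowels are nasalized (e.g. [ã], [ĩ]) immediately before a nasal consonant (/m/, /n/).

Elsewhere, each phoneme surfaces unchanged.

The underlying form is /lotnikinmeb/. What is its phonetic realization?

/l/ — not in any rule's target class → [l].
/o/ (between /l/ and /t/) fails the environment for rule 3, so it stays [o].
/t/ (between /o/ and /n/) occurs immediately before a consonant → [ʔ] by rule 2.
/n/ — between /t/ and /i/; rule 1 does not apply here → [n].
/i/ (between /n/ and /k/): rule 3 targets it, but not before a nasal consonant → unchanged [i].
/k/ (between /i/ and /i/) is unaffected → [k].
/i/ (between /k/ and /n/) occurs before a nasal consonant → [ĩ] by rule 3.
/n/ — between /i/ and /m/; rule 1 does not apply here → [n].
/m/ — not in any rule's target class → [m].
/e/ (between /m/ and /b/) fails the environment for rule 3, so it stays [e].
/b/ (word-final): no rule targets it → [b].

[loʔnikĩnmeb]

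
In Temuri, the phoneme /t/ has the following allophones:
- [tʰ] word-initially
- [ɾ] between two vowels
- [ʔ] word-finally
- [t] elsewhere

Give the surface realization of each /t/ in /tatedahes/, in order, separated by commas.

[tʰ], [ɾ]

Occurrence 1 (position 1): word-initially → [tʰ].
Occurrence 2 (position 3): between two vowels → [ɾ].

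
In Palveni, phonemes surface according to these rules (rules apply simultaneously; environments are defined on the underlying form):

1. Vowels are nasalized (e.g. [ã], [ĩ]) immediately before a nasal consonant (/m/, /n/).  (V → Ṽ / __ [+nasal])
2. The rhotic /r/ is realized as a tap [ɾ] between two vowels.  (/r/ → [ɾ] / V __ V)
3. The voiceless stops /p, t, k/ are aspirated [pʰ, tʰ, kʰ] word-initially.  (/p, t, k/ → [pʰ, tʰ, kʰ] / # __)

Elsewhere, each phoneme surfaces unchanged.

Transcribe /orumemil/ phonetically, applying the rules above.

[oɾũmẽmil]

/o/ (word-initial) fails the environment for rule 1, so it stays [o].
/r/ (between /o/ and /u/): between two vowels, so rule 2 applies → [ɾ].
/u/ (between /r/ and /m/) occurs before a nasal consonant → [ũ] by rule 1.
/e/ meets the environment for rule 1 (before a nasal consonant) → [ẽ].
/i/ (between /m/ and /l/) fails the environment for rule 1, so it stays [i].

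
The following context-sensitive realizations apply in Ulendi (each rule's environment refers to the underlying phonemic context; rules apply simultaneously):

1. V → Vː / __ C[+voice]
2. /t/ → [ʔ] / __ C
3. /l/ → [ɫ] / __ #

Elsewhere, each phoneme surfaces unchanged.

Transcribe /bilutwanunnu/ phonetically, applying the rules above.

[biːluʔwaːnuːnnu]

/b/ (word-initial): no rule targets it → [b].
Rule 1 applies to /i/ (between /b/ and /l/: before a voiced consonant) → [iː].
/l/ (between /i/ and /u/) is in the target of rule 3 but the environment (word-finally) is not met → [l].
/u/ (between /l/ and /t/): rule 1 targets it, but not before a voiced consonant → unchanged [u].
Rule 2 applies to /t/ (between /u/ and /w/: immediately before a consonant) → [ʔ].
/w/ stays [w].
/a/ meets the environment for rule 1 (before a voiced consonant) → [aː].
/n/ (between /a/ and /u/): no rule targets it → [n].
/u/ meets the environment for rule 1 (before a voiced consonant) → [uː].
/n/ (between /u/ and /n/): no rule targets it → [n].
/n/ (between /n/ and /u/) is unaffected → [n].
/u/ — word-final; rule 1 does not apply here → [u].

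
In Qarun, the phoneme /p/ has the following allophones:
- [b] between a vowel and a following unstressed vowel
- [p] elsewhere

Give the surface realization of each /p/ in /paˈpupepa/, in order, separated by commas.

Occurrence 1 (position 1): no conditioning environment matches → elsewhere allophone [p].
Occurrence 2 (position 3): no conditioning environment matches → elsewhere allophone [p].
Occurrence 3 (position 5): between a vowel and a following unstressed vowel → [b].
Occurrence 4 (position 7): between a vowel and a following unstressed vowel → [b].

[p], [p], [b], [b]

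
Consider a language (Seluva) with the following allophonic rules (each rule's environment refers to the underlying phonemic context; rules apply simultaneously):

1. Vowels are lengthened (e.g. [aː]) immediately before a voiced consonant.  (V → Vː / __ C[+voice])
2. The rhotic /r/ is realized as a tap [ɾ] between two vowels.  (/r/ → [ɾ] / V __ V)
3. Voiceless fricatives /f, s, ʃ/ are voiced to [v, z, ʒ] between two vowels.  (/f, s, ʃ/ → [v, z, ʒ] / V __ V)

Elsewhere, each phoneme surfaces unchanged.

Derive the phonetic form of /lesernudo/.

[lezeːrnuːdo]

/l/ (word-initial): no rule targets it → [l].
/e/ (between /l/ and /s/) is in the target of rule 1 but the environment (before a voiced consonant) is not met → [e].
/s/ meets the environment for rule 3 (between two vowels) → [z].
/e/ (between /s/ and /r/): before a voiced consonant, so rule 1 applies → [eː].
/r/ (between /e/ and /n/) fails the environment for rule 2, so it stays [r].
/n/ — not in any rule's target class → [n].
/u/ (between /n/ and /d/): before a voiced consonant, so rule 1 applies → [uː].
/d/ — not in any rule's target class → [d].
/o/ (word-final): rule 1 targets it, but not before a voiced consonant → unchanged [o].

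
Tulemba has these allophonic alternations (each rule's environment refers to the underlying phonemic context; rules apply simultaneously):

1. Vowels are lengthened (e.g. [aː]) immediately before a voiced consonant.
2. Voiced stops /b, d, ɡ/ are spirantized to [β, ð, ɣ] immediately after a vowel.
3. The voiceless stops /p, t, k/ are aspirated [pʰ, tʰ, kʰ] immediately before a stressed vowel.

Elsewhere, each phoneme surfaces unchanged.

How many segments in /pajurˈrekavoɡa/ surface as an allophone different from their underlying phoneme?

Segments that undergo a rule: /a/ → [aː] (rule 1); /u/ → [uː] (rule 1); /a/ → [aː] (rule 1); /o/ → [oː] (rule 1); /ɡ/ → [ɣ] (rule 2).
All other segments surface unchanged.

5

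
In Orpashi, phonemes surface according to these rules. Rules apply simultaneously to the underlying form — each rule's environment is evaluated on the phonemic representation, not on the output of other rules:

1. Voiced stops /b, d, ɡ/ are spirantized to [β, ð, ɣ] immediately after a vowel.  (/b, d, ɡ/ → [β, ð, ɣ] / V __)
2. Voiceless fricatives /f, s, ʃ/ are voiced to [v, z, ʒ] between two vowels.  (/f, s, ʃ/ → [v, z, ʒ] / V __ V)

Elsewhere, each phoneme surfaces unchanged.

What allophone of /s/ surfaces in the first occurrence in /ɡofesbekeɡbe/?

[s]

/s/ (between /e/ and /b/): rule 2 targets it, but not between two vowels → unchanged [s].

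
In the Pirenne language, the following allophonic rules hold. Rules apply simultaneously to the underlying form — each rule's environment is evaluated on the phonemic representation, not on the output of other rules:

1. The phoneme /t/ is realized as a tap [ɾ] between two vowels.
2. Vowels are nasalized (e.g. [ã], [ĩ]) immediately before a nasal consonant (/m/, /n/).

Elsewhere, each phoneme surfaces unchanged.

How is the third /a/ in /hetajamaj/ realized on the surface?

/a/ — between /m/ and /j/; rule 2 does not apply here → [a].

[a]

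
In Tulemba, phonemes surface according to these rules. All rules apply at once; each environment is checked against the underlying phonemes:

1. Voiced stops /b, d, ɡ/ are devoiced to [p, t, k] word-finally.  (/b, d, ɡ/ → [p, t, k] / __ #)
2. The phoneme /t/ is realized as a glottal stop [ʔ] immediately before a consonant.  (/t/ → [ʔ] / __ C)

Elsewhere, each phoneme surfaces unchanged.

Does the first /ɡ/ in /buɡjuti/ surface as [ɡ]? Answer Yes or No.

/ɡ/ (between /u/ and /j/) fails the environment for rule 1, so it stays [ɡ].
The actual realization is [ɡ], which matches [ɡ].

Yes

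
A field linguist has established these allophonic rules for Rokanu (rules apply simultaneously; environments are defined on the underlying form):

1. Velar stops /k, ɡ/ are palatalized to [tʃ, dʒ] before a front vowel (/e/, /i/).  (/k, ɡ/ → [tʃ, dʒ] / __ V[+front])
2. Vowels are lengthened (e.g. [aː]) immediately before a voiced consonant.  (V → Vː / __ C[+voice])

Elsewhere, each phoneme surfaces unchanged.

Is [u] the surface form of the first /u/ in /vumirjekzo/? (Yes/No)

No

/u/ — between /v/ and /m/, before a voiced consonant — surfaces as [uː] (rule 2).
The actual realization is [uː], not [u].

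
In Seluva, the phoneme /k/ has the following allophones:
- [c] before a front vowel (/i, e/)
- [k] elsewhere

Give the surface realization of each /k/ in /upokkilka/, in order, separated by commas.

Occurrence 1 (position 4): no conditioning environment matches → elsewhere allophone [k].
Occurrence 2 (position 5): before a front vowel → [c].
Occurrence 3 (position 8): no conditioning environment matches → elsewhere allophone [k].

[k], [c], [k]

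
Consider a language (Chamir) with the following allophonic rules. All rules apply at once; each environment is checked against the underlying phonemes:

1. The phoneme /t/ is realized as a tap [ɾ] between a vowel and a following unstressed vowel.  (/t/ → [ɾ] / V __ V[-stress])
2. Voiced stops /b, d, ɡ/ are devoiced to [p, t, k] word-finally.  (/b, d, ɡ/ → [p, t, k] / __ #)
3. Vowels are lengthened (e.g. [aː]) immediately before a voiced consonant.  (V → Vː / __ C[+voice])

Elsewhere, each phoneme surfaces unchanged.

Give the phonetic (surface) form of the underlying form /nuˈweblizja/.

/n/ (word-initial): no rule targets it → [n].
/u/ meets the environment for rule 3 (before a voiced consonant) → [uː].
/w/ (between /u/ and /e/): no rule targets it → [w].
/e/ (between /w/ and /b/): before a voiced consonant, so rule 3 applies → [eː].
/b/ — between /e/ and /l/; rule 2 does not apply here → [b].
/l/ (between /b/ and /i/) is unaffected → [l].
/i/ (between /l/ and /z/): before a voiced consonant, so rule 3 applies → [iː].
/z/ (between /i/ and /j/): no rule targets it → [z].
/j/ — not in any rule's target class → [j].
/a/ — word-final; rule 3 does not apply here → [a].

[nuːˈweːbliːzja]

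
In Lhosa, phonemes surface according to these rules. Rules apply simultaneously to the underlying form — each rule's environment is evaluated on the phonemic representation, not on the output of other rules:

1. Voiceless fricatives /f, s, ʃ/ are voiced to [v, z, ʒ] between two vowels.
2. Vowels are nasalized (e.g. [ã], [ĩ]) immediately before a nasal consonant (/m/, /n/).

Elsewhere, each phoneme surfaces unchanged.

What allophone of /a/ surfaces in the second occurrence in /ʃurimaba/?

/a/ — word-final; rule 2 does not apply here → [a].

[a]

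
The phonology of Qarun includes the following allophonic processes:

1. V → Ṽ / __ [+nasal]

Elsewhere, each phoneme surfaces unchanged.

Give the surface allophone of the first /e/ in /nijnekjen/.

[e]

/e/ (between /n/ and /k/): rule 1 targets it, but not before a nasal consonant → unchanged [e].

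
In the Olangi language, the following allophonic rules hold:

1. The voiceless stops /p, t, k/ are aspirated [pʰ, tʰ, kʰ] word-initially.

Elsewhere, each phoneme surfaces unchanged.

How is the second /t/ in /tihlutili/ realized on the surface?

/t/ (between /u/ and /i/): rule 1 targets it, but not word-initially → unchanged [t].

[t]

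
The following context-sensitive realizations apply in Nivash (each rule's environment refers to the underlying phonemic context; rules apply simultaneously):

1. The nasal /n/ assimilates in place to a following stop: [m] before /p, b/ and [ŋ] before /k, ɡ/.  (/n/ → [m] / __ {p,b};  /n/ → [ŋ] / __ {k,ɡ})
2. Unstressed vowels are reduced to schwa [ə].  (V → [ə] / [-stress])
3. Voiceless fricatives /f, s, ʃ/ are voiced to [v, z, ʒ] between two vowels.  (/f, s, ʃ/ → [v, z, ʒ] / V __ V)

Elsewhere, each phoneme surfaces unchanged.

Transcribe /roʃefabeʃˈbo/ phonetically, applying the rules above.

[rəʒəvəbəʃˈbo]

/r/ stays [r].
/o/ (between /r/ and /ʃ/): in an unstressed syllable, so rule 2 applies → [ə].
/ʃ/ (between /o/ and /e/) occurs between two vowels → [ʒ] by rule 3.
/e/ meets the environment for rule 2 (in an unstressed syllable) → [ə].
/f/ (between /e/ and /a/): between two vowels, so rule 3 applies → [v].
/a/ — between /f/ and /b/, in an unstressed syllable — surfaces as [ə] (rule 2).
/b/ stays [b].
/e/ (between /b/ and /ʃ/): in an unstressed syllable, so rule 2 applies → [ə].
/ʃ/ (between /e/ and /b/) fails the environment for rule 3, so it stays [ʃ].
/b/ stays [b].
/o/ (word-final) fails the environment for rule 2, so it stays [o].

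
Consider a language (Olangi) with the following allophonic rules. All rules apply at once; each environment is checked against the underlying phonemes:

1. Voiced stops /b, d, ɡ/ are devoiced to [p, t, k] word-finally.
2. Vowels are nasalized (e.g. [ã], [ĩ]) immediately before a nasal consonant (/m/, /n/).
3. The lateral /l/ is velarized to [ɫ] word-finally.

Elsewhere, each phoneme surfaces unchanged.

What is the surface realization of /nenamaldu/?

[nẽnãmaldu]

/e/ (between /n/ and /n/) occurs before a nasal consonant → [ẽ] by rule 2.
/a/ (between /n/ and /m/) occurs before a nasal consonant → [ã] by rule 2.
/a/ — between /m/ and /l/; rule 2 does not apply here → [a].
/l/ (between /a/ and /d/): rule 3 targets it, but not word-finally → unchanged [l].
/d/ (between /l/ and /u/): rule 1 targets it, but not word-finally → unchanged [d].
/u/ (word-final) is in the target of rule 2 but the environment (before a nasal consonant) is not met → [u].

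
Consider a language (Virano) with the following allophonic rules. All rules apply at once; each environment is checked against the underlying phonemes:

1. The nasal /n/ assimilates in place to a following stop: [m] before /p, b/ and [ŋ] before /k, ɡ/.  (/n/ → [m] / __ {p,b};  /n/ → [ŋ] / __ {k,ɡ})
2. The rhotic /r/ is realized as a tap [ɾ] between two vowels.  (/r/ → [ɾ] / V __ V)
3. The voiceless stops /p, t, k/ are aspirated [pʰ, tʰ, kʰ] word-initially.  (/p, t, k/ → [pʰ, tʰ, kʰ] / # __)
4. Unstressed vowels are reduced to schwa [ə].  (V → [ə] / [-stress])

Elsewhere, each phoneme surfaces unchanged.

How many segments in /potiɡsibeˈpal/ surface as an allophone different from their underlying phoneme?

Segments that undergo a rule: /p/ → [pʰ] (rule 3); /o/ → [ə] (rule 4); /i/ → [ə] (rule 4); /i/ → [ə] (rule 4); /e/ → [ə] (rule 4).
All other segments surface unchanged.

5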